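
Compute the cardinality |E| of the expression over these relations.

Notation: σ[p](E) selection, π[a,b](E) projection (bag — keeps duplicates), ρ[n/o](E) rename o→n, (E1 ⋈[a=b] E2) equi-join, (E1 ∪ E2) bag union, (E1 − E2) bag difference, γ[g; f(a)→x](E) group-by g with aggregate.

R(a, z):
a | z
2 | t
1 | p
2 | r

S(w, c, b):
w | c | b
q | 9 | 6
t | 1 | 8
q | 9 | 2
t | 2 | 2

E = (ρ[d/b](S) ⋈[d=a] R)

Subexpression sizes:
  S → 4
  ρ[d/b](S) → 4
  R → 3
  (ρ[d/b](S) ⋈[d=a] R) → 4

|E| = 4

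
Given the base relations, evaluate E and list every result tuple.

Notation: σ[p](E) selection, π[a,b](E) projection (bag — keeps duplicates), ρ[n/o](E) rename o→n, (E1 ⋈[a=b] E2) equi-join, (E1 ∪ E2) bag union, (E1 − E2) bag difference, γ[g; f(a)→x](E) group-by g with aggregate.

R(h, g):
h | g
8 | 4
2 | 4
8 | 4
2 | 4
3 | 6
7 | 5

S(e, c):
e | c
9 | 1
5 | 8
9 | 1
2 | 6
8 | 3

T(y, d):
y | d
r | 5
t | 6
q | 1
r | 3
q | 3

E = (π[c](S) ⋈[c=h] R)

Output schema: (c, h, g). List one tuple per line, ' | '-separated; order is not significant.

Row counts bottom-up:
  S → 5
  π[c](S) → 5
  R → 6
  (π[c](S) ⋈[c=h] R) → 3

== RESULT ==
c | h | g
3 | 3 | 6
8 | 8 | 4
8 | 8 | 4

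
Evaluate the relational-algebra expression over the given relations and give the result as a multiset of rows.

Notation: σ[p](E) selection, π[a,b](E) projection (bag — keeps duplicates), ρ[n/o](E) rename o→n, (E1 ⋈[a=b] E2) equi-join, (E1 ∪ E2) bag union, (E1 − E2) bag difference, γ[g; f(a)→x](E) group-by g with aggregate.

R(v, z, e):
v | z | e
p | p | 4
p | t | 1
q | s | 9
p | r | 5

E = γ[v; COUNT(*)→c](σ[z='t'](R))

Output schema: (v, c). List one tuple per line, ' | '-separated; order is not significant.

Per-node cardinality:
  R → 4
  σ[z='t'](R) → 1
  γ[v; COUNT(*)→c](σ[z='t'](R)) → 1

== RESULT ==
v | c
p | 1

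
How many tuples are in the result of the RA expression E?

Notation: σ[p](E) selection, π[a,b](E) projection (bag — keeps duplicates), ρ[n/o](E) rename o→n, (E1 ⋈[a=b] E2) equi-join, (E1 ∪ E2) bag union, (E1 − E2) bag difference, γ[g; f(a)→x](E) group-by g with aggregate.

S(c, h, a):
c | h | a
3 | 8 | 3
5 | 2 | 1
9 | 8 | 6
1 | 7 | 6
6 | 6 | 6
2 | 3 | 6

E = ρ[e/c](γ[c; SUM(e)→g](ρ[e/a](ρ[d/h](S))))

Subexpression sizes:
  S → 6
  ρ[d/h](S) → 6
  ρ[e/a](ρ[d/h](S)) → 6
  γ[c; SUM(e)→g](ρ[e/a](ρ[d/h](S))) → 6
  ρ[e/c](γ[c; SUM(e)→g](ρ[e/a](ρ[d/h](S)))) → 6

|E| = 6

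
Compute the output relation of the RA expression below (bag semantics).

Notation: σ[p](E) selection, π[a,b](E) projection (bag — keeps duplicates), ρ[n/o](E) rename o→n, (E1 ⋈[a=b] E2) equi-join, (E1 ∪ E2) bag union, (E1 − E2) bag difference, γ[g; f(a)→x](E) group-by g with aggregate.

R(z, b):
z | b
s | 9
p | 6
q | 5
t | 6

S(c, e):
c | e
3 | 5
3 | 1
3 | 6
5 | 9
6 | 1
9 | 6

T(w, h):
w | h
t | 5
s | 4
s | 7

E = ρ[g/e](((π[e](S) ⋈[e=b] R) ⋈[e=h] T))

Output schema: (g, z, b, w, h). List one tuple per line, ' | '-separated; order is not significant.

Per-node cardinality:
  S → 6
  π[e](S) → 6
  R → 4
  (π[e](S) ⋈[e=b] R) → 6
  T → 3
  ((π[e](S) ⋈[e=b] R) ⋈[e=h] T) → 1
  ρ[g/e](((π[e](S) ⋈[e=b] R) ⋈[e=h] T)) → 1

== RESULT ==
g | z | b | w | h
5 | q | 5 | t | 5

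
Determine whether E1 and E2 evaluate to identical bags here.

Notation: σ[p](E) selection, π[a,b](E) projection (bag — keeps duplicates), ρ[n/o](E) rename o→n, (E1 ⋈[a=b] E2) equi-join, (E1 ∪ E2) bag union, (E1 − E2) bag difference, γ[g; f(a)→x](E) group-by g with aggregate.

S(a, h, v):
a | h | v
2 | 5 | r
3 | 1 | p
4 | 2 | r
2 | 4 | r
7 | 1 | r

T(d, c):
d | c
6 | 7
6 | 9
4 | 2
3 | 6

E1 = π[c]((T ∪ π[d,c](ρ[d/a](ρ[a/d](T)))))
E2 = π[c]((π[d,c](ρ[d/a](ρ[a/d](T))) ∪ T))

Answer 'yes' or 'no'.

E1 per-node cardinality:
  T → 4
  T → 4
  ρ[a/d](T) → 4
  ρ[d/a](ρ[a/d](T)) → 4
  π[d,c](ρ[d/a](ρ[a/d](T))) → 4
  (T ∪ π[d,c](ρ[d/a](ρ[a/d](T)))) → 8
  π[c]((T ∪ π[d,c](ρ[d/a](ρ[a/d](T))))) → 8
E2 per-node cardinality:
  T → 4
  ρ[a/d](T) → 4
  ρ[d/a](ρ[a/d](T)) → 4
  π[d,c](ρ[d/a](ρ[a/d](T))) → 4
  T → 4
  (π[d,c](ρ[d/a](ρ[a/d](T))) ∪ T) → 8
  π[c]((π[d,c](ρ[d/a](ρ[a/d](T))) ∪ T)) → 8

E1 and E2 produce the same multiset:
c
2
2
6
6
7
7
9
9

yes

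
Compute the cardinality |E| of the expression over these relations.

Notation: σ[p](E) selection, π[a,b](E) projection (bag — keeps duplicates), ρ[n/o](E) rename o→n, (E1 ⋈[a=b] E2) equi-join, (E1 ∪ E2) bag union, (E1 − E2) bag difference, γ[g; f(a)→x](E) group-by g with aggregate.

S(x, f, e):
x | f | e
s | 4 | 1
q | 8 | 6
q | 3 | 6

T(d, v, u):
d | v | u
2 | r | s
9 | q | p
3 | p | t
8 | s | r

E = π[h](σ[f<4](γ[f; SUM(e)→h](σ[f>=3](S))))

Stepwise |·|:
  S → 3
  σ[f>=3](S) → 3
  γ[f; SUM(e)→h](σ[f>=3](S)) → 3
  σ[f<4](γ[f; SUM(e)→h](σ[f>=3](S))) → 1
  π[h](σ[f<4](γ[f; SUM(e)→h](σ[f>=3](S)))) → 1

|E| = 1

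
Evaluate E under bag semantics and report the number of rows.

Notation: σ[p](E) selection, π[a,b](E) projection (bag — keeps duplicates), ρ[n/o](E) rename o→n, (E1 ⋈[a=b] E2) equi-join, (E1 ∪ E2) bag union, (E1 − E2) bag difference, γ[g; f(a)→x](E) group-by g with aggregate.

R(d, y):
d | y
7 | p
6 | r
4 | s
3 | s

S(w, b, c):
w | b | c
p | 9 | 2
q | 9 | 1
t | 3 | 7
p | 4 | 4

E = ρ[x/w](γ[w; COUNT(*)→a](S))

Per-node cardinality:
  S → 4
  γ[w; COUNT(*)→a](S) → 3
  ρ[x/w](γ[w; COUNT(*)→a](S)) → 3

|E| = 3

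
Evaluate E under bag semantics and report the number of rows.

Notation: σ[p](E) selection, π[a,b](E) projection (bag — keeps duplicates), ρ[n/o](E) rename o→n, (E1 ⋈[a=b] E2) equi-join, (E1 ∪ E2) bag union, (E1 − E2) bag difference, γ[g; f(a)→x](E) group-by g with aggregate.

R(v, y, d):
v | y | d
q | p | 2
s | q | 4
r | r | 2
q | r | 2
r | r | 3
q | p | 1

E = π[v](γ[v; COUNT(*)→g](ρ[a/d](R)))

Row counts bottom-up:
  R → 6
  ρ[a/d](R) → 6
  γ[v; COUNT(*)→g](ρ[a/d](R)) → 3
  π[v](γ[v; COUNT(*)→g](ρ[a/d](R))) → 3

|E| = 3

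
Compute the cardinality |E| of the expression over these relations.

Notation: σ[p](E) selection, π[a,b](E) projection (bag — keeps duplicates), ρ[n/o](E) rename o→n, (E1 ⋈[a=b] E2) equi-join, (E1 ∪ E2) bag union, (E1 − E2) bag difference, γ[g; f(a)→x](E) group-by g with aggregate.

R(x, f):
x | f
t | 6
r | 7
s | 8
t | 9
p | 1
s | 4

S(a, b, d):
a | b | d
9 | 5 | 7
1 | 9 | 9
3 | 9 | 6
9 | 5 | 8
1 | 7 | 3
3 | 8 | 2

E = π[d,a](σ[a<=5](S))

Stepwise |·|:
  S → 6
  σ[a<=5](S) → 4
  π[d,a](σ[a<=5](S)) → 4

|E| = 4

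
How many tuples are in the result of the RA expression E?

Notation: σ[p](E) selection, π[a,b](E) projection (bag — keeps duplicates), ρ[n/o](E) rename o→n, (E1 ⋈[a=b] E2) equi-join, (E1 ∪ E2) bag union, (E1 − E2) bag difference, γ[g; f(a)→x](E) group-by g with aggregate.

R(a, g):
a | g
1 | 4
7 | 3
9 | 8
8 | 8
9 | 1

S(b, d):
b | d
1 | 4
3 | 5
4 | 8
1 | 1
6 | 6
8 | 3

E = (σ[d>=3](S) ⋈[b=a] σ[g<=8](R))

Row counts bottom-up:
  S → 6
  σ[d>=3](S) → 5
  R → 5
  σ[g<=8](R) → 5
  (σ[d>=3](S) ⋈[b=a] σ[g<=8](R)) → 2

|E| = 2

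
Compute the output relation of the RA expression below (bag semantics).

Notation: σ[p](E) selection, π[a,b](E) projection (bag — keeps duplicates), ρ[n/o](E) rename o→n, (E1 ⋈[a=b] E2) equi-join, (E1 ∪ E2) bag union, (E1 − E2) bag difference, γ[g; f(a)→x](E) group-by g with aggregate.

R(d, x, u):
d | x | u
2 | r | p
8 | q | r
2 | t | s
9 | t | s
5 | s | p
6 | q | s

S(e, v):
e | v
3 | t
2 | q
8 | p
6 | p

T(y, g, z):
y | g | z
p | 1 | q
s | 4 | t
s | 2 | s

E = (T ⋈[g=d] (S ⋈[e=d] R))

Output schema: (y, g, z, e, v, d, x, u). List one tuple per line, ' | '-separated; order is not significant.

Subexpression sizes:
  T → 3
  S → 4
  R → 6
  (S ⋈[e=d] R) → 4
  (T ⋈[g=d] (S ⋈[e=d] R)) → 2

== RESULT ==
y | g | z | e | v | d | x | u
s | 2 | s | 2 | q | 2 | r | p
s | 2 | s | 2 | q | 2 | t | s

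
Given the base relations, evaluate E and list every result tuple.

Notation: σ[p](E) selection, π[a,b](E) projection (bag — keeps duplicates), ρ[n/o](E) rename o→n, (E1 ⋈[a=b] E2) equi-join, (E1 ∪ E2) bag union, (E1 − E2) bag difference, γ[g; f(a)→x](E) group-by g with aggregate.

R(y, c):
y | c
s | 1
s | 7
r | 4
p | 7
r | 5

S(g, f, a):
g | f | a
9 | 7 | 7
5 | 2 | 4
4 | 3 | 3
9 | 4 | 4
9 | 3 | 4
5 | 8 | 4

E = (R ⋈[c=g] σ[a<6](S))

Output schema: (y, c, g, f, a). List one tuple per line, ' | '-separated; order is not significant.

Stepwise |·|:
  R → 5
  S → 6
  σ[a<6](S) → 5
  (R ⋈[c=g] σ[a<6](S)) → 3

== RESULT ==
y | c | g | f | a
r | 4 | 4 | 3 | 3
r | 5 | 5 | 2 | 4
r | 5 | 5 | 8 | 4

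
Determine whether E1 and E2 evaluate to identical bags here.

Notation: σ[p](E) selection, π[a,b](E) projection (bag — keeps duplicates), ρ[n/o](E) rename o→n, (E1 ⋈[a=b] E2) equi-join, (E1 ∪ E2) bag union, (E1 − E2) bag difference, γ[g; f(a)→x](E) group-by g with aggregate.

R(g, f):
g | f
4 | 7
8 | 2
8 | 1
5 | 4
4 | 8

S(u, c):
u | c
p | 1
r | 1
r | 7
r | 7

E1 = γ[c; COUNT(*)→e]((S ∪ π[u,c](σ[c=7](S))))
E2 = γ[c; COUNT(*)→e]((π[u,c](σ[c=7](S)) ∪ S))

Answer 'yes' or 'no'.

E1 stepwise |·|:
  S → 4
  S → 4
  σ[c=7](S) → 2
  π[u,c](σ[c=7](S)) → 2
  (S ∪ π[u,c](σ[c=7](S))) → 6
  γ[c; COUNT(*)→e]((S ∪ π[u,c](σ[c=7](S)))) → 2
E2 stepwise |·|:
  S → 4
  σ[c=7](S) → 2
  π[u,c](σ[c=7](S)) → 2
  S → 4
  (π[u,c](σ[c=7](S)) ∪ S) → 6
  γ[c; COUNT(*)→e]((π[u,c](σ[c=7](S)) ∪ S)) → 2

E1 and E2 produce the same multiset:
c | e
1 | 2
7 | 4

yes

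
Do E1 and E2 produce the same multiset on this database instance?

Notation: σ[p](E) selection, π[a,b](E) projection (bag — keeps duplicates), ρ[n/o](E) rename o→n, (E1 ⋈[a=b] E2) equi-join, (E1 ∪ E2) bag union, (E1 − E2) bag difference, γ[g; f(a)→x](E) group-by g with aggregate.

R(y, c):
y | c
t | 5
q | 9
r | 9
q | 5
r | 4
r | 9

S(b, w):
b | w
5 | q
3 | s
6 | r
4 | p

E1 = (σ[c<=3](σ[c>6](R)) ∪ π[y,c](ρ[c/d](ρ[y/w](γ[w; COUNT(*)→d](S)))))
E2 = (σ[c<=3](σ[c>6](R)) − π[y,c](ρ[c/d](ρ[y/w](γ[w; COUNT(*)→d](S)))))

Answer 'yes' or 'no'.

E1 subexpression sizes:
  R → 6
  σ[c>6](R) → 3
  σ[c<=3](σ[c>6](R)) → 0
  S → 4
  γ[w; COUNT(*)→d](S) → 4
  ρ[y/w](γ[w; COUNT(*)→d](S)) → 4
  ρ[c/d](ρ[y/w](γ[w; COUNT(*)→d](S))) → 4
  π[y,c](ρ[c/d](ρ[y/w](γ[w; COUNT(*)→d](S)))) → 4
  (σ[c<=3](σ[c>6](R)) ∪ π[y,c](ρ[c/d](ρ[y/w](γ[w; COUNT(*)→d](S))))) → 4
E2 subexpression sizes:
  R → 6
  σ[c>6](R) → 3
  σ[c<=3](σ[c>6](R)) → 0
  S → 4
  γ[w; COUNT(*)→d](S) → 4
  ρ[y/w](γ[w; COUNT(*)→d](S)) → 4
  ρ[c/d](ρ[y/w](γ[w; COUNT(*)→d](S))) → 4
  π[y,c](ρ[c/d](ρ[y/w](γ[w; COUNT(*)→d](S)))) → 4
  (σ[c<=3](σ[c>6](R)) − π[y,c](ρ[c/d](ρ[y/w](γ[w; COUNT(*)→d](S))))) → 0

E1 result:
y | c
p | 1
q | 1
r | 1
s | 1
E2 result:
y | c
(0 rows)
Witness: ('r', 1) appears 1× in E1 but 0× in E2.

no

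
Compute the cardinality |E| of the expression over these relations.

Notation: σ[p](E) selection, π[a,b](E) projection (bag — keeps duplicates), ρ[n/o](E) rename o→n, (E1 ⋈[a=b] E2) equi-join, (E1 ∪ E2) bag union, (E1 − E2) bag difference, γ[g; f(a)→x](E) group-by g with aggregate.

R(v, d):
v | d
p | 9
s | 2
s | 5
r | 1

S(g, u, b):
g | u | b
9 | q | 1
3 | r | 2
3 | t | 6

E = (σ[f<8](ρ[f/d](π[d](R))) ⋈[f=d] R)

Row counts bottom-up:
  R → 4
  π[d](R) → 4
  ρ[f/d](π[d](R)) → 4
  σ[f<8](ρ[f/d](π[d](R))) → 3
  R → 4
  (σ[f<8](ρ[f/d](π[d](R))) ⋈[f=d] R) → 3

|E| = 3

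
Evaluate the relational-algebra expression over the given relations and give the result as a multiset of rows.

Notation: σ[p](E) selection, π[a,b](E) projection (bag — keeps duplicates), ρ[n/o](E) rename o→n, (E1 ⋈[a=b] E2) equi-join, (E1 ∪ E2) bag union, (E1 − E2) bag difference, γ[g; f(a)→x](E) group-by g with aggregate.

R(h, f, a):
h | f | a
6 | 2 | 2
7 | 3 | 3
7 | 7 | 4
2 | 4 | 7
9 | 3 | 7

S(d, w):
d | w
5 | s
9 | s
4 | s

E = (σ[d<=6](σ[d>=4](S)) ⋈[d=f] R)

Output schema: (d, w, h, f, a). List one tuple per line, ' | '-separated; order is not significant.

Row counts bottom-up:
  S → 3
  σ[d>=4](S) → 3
  σ[d<=6](σ[d>=4](S)) → 2
  R → 5
  (σ[d<=6](σ[d>=4](S)) ⋈[d=f] R) → 1

== RESULT ==
d | w | h | f | a
4 | s | 2 | 4 | 7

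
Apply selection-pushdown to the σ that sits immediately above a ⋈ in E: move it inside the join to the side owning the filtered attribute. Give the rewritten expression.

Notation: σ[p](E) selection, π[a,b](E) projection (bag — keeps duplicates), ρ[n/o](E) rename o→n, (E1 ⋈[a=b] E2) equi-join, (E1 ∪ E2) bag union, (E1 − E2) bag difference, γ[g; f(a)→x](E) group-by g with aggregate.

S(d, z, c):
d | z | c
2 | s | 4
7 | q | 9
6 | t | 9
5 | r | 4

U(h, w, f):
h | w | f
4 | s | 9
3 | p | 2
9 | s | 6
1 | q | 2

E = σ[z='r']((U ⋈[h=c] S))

σ filters on z, owned by the right side.
E' = (U ⋈[h=c] σ[z='r'](S))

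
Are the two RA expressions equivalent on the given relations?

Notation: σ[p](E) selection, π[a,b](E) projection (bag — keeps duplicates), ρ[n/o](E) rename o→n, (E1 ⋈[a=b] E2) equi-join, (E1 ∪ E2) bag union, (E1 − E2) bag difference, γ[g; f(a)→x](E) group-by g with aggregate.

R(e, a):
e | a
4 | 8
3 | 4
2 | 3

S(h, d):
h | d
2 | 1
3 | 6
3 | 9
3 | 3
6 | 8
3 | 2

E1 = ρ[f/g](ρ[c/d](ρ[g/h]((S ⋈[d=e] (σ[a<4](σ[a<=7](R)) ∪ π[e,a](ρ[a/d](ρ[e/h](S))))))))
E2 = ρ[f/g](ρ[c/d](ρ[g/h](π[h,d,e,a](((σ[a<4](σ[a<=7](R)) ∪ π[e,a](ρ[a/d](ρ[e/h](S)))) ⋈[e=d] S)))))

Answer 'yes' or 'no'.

E1 stepwise |·|:
  S → 6
  R → 3
  σ[a<=7](R) → 2
  σ[a<4](σ[a<=7](R)) → 1
  S → 6
  ρ[e/h](S) → 6
  ρ[a/d](ρ[e/h](S)) → 6
  π[e,a](ρ[a/d](ρ[e/h](S))) → 6
  (σ[a<4](σ[a<=7](R)) ∪ π[e,a](ρ[a/d](ρ[e/h](S)))) → 7
  (S ⋈[d=e] (σ[a<4](σ[a<=7](R)) ∪ π[e,a](ρ[a/d](ρ[e/h](S))))) → 7
  ρ[g/h]((S ⋈[d=e] (σ[a<4](σ[a<=7](R)) ∪ π[e,a](ρ[a/d](ρ[e/h](S)))))) → 7
  ρ[c/d](ρ[g/h]((S ⋈[d=e] (σ[a<4](σ[a<=7](R)) ∪ π[e,a](ρ[a/d](ρ[e/h](S))))))) → 7
  ρ[f/g](ρ[c/d](ρ[g/h]((S ⋈[d=e] (σ[a<4](σ[a<=7](R)) ∪ π[e,a](ρ[a/d](ρ[e/h](S)))))))) → 7
E2 stepwise |·|:
  R → 3
  σ[a<=7](R) → 2
  σ[a<4](σ[a<=7](R)) → 1
  S → 6
  ρ[e/h](S) → 6
  ρ[a/d](ρ[e/h](S)) → 6
  π[e,a](ρ[a/d](ρ[e/h](S))) → 6
  (σ[a<4](σ[a<=7](R)) ∪ π[e,a](ρ[a/d](ρ[e/h](S)))) → 7
  S → 6
  ((σ[a<4](σ[a<=7](R)) ∪ π[e,a](ρ[a/d](ρ[e/h](S)))) ⋈[e=d] S) → 7
  π[h,d,e,a](((σ[a<4](σ[a<=7](R)) ∪ π[e,a](ρ[a/d](ρ[e/h](S)))) ⋈[e=d] S)) → 7
  ρ[g/h](π[h,d,e,a](((σ[a<4](σ[a<=7](R)) ∪ π[e,a](ρ[a/d](ρ[e/h](S)))) ⋈[e=d] S))) → 7
  ρ[c/d](ρ[g/h](π[h,d,e,a](((σ[a<4](σ[a<=7](R)) ∪ π[e,a](ρ[a/d](ρ[e/h](S)))) ⋈[e=d] S)))) → 7
  ρ[f/g](ρ[c/d](ρ[g/h](π[h,d,e,a](((σ[a<4](σ[a<=7](R)) ∪ π[e,a](ρ[a/d](ρ[e/h](S)))) ⋈[e=d] S))))) → 7

E1 and E2 produce the same multiset:
f | c | e | a
3 | 2 | 2 | 1
3 | 2 | 2 | 3
3 | 3 | 3 | 2
3 | 3 | 3 | 3
3 | 3 | 3 | 6
3 | 3 | 3 | 9
3 | 6 | 6 | 8

yes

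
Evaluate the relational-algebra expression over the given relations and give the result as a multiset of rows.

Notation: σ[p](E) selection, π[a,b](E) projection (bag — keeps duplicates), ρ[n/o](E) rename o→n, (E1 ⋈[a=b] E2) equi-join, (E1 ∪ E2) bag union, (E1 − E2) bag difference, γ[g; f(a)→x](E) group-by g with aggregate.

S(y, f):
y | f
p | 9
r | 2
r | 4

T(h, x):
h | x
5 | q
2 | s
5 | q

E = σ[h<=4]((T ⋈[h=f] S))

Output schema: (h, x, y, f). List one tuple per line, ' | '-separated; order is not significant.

Stepwise |·|:
  T → 3
  S → 3
  (T ⋈[h=f] S) → 1
  σ[h<=4]((T ⋈[h=f] S)) → 1

== RESULT ==
h | x | y | f
2 | s | r | 2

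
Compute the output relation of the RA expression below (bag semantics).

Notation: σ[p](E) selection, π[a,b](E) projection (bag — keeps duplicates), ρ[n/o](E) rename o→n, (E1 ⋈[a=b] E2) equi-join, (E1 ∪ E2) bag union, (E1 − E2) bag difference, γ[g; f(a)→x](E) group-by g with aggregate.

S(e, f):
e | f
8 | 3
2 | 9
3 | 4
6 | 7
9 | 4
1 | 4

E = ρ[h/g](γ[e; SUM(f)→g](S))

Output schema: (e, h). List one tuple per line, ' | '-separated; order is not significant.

Stepwise |·|:
  S → 6
  γ[e; SUM(f)→g](S) → 6
  ρ[h/g](γ[e; SUM(f)→g](S)) → 6

== RESULT ==
e | h
1 | 4
2 | 9
3 | 4
6 | 7
8 | 3
9 | 4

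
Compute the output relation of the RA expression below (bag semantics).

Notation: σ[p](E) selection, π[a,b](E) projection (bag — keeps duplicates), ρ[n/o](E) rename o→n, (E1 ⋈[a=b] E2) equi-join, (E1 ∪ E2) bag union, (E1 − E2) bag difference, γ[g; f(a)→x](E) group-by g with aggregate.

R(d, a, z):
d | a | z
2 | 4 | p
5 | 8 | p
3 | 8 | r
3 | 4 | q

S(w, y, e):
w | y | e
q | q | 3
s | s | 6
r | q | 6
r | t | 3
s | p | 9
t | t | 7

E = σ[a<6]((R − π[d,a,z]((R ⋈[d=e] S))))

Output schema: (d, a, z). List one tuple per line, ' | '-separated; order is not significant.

Per-node cardinality:
  R → 4
  R → 4
  S → 6
  (R ⋈[d=e] S) → 4
  π[d,a,z]((R ⋈[d=e] S)) → 4
  (R − π[d,a,z]((R ⋈[d=e] S))) → 2
  σ[a<6]((R − π[d,a,z]((R ⋈[d=e] S)))) → 1

== RESULT ==
d | a | z
2 | 4 | p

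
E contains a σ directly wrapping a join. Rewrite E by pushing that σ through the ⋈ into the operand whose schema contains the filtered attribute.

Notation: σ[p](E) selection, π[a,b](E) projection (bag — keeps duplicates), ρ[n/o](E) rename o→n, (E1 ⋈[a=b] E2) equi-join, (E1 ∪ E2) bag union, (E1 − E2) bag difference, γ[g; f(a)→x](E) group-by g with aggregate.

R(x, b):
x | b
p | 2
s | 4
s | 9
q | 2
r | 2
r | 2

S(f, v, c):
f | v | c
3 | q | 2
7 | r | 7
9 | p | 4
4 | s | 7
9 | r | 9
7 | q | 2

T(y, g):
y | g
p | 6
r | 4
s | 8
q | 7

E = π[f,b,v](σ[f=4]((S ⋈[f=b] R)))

σ filters on f, owned by the left side.
E' = π[f,b,v]((σ[f=4](S) ⋈[f=b] R))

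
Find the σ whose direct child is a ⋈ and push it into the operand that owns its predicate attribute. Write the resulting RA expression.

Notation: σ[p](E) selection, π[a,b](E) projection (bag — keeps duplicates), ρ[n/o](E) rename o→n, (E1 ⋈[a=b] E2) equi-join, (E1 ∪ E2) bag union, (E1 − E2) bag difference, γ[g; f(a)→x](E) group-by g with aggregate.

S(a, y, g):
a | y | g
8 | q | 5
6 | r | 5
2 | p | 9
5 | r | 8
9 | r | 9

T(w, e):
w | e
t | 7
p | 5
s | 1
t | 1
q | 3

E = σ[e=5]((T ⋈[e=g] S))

σ filters on e, owned by the left side.
E' = (σ[e=5](T) ⋈[e=g] S)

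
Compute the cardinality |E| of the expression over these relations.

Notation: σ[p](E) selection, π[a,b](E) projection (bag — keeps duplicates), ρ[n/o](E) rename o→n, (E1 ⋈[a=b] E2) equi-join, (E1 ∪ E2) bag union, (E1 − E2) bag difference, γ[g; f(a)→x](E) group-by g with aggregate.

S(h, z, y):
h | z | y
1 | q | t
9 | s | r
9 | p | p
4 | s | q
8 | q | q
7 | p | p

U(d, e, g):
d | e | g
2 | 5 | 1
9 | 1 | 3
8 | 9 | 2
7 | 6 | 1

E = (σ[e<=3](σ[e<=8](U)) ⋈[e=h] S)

Stepwise |·|:
  U → 4
  σ[e<=8](U) → 3
  σ[e<=3](σ[e<=8](U)) → 1
  S → 6
  (σ[e<=3](σ[e<=8](U)) ⋈[e=h] S) → 1

|E| = 1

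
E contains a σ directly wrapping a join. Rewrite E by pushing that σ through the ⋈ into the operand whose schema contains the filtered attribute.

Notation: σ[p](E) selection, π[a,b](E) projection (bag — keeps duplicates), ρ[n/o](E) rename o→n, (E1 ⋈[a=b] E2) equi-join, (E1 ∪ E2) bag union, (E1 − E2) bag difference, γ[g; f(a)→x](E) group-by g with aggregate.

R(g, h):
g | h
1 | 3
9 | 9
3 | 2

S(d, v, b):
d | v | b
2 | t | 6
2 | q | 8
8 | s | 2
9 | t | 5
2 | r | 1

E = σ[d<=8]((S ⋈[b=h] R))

σ filters on d, owned by the left side.
E' = (σ[d<=8](S) ⋈[b=h] R)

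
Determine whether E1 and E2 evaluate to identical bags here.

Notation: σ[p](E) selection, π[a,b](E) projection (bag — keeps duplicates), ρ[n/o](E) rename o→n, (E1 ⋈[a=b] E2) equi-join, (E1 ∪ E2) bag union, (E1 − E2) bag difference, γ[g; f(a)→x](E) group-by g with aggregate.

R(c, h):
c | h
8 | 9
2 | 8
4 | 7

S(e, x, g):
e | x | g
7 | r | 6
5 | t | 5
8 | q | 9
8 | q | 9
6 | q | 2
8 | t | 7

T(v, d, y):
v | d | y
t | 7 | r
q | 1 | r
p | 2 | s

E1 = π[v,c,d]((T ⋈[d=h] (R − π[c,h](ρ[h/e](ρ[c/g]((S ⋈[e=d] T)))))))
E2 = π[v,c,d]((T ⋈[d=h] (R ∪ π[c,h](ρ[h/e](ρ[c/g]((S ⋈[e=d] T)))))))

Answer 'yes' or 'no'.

E1 subexpression sizes:
  T → 3
  R → 3
  S → 6
  T → 3
  (S ⋈[e=d] T) → 1
  ρ[c/g]((S ⋈[e=d] T)) → 1
  ρ[h/e](ρ[c/g]((S ⋈[e=d] T))) → 1
  π[c,h](ρ[h/e](ρ[c/g]((S ⋈[e=d] T)))) → 1
  (R − π[c,h](ρ[h/e](ρ[c/g]((S ⋈[e=d] T))))) → 3
  (T ⋈[d=h] (R − π[c,h](ρ[h/e](ρ[c/g]((S ⋈[e=d] T)))))) → 1
  π[v,c,d]((T ⋈[d=h] (R − π[c,h](ρ[h/e](ρ[c/g]((S ⋈[e=d] T))))))) → 1
E2 subexpression sizes:
  T → 3
  R → 3
  S → 6
  T → 3
  (S ⋈[e=d] T) → 1
  ρ[c/g]((S ⋈[e=d] T)) → 1
  ρ[h/e](ρ[c/g]((S ⋈[e=d] T))) → 1
  π[c,h](ρ[h/e](ρ[c/g]((S ⋈[e=d] T)))) → 1
  (R ∪ π[c,h](ρ[h/e](ρ[c/g]((S ⋈[e=d] T))))) → 4
  (T ⋈[d=h] (R ∪ π[c,h](ρ[h/e](ρ[c/g]((S ⋈[e=d] T)))))) → 2
  π[v,c,d]((T ⋈[d=h] (R ∪ π[c,h](ρ[h/e](ρ[c/g]((S ⋈[e=d] T))))))) → 2

E1 result:
v | c | d
t | 4 | 7
E2 result:
v | c | d
t | 4 | 7
t | 6 | 7
Witness: ('t', 6, 7) appears 0× in E1 but 1× in E2.

no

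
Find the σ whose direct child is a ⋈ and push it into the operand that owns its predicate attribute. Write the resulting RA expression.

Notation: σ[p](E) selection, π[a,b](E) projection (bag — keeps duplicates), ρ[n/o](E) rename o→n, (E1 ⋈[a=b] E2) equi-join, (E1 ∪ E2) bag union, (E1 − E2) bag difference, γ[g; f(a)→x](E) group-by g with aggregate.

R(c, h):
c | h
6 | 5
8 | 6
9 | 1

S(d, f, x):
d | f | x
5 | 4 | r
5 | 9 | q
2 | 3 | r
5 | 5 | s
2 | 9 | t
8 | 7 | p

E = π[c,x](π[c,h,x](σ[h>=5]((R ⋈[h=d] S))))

σ filters on h, owned by the left side.
E' = π[c,x](π[c,h,x]((σ[h>=5](R) ⋈[h=d] S)))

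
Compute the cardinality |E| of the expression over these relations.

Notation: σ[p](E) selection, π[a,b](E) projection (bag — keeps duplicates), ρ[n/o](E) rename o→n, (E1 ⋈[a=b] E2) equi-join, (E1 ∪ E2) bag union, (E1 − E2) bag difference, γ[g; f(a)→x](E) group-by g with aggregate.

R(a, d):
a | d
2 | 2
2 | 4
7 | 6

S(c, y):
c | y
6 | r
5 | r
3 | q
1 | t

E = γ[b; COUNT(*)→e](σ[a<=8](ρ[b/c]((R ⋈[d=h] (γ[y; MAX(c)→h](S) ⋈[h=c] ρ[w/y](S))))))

Subexpression sizes:
  R → 3
  S → 4
  γ[y; MAX(c)→h](S) → 3
  S → 4
  ρ[w/y](S) → 4
  (γ[y; MAX(c)→h](S) ⋈[h=c] ρ[w/y](S)) → 3
  (R ⋈[d=h] (γ[y; MAX(c)→h](S) ⋈[h=c] ρ[w/y](S))) → 1
  ρ[b/c]((R ⋈[d=h] (γ[y; MAX(c)→h](S) ⋈[h=c] ρ[w/y](S)))) → 1
  σ[a<=8](ρ[b/c]((R ⋈[d=h] (γ[y; MAX(c)→h](S) ⋈[h=c] ρ[w/y](S))))) → 1
  γ[b; COUNT(*)→e](σ[a<=8](ρ[b/c]((R ⋈[d=h] (γ[y; MAX(c)→h](S) ⋈[h=c] ρ[w/y](S)))))) → 1

|E| = 1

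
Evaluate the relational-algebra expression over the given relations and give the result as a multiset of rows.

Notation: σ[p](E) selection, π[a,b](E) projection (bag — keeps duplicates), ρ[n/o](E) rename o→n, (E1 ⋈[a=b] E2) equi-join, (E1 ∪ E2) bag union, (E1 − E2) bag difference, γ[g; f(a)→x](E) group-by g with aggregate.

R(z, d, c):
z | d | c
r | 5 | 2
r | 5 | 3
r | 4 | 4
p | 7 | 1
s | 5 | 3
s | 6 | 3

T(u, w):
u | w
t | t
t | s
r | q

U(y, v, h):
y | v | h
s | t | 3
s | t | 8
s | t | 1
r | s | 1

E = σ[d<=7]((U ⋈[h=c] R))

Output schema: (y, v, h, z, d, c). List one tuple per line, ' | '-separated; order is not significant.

Stepwise |·|:
  U → 4
  R → 6
  (U ⋈[h=c] R) → 5
  σ[d<=7]((U ⋈[h=c] R)) → 5

== RESULT ==
y | v | h | z | d | c
r | s | 1 | p | 7 | 1
s | t | 1 | p | 7 | 1
s | t | 3 | r | 5 | 3
s | t | 3 | s | 5 | 3
s | t | 3 | s | 6 | 3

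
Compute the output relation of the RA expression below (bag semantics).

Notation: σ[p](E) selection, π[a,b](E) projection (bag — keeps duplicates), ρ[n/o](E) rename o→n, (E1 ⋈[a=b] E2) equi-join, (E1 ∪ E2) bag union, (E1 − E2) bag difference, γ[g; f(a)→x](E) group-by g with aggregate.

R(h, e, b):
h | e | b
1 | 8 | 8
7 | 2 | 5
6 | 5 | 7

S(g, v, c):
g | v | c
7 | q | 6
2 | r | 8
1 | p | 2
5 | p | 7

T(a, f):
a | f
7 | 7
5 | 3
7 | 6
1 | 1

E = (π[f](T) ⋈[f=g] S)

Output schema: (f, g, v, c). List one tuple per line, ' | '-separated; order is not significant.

Per-node cardinality:
  T → 4
  π[f](T) → 4
  S → 4
  (π[f](T) ⋈[f=g] S) → 2

== RESULT ==
f | g | v | c
1 | 1 | p | 2
7 | 7 | q | 6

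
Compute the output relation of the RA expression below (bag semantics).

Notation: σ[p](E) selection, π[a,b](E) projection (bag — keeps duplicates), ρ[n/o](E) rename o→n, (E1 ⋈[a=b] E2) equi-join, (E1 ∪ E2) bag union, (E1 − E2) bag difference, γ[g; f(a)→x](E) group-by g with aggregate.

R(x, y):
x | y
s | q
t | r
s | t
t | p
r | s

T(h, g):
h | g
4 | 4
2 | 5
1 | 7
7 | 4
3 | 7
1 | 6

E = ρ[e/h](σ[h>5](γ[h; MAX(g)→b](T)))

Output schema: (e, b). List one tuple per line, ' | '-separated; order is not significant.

Subexpression sizes:
  T → 6
  γ[h; MAX(g)→b](T) → 5
  σ[h>5](γ[h; MAX(g)→b](T)) → 1
  ρ[e/h](σ[h>5](γ[h; MAX(g)→b](T))) → 1

== RESULT ==
e | b
7 | 4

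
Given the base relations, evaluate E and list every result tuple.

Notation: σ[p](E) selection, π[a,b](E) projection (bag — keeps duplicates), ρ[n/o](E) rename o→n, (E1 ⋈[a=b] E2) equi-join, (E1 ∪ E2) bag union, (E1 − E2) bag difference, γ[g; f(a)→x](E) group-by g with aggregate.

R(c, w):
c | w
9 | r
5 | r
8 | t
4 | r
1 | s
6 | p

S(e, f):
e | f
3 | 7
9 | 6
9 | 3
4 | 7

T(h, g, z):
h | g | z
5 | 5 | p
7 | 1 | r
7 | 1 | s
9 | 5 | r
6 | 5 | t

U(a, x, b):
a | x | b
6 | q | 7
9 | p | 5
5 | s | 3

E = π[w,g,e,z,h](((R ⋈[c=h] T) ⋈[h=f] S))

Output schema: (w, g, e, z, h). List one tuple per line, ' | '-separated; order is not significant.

Row counts bottom-up:
  R → 6
  T → 5
  (R ⋈[c=h] T) → 3
  S → 4
  ((R ⋈[c=h] T) ⋈[h=f] S) → 1
  π[w,g,e,z,h](((R ⋈[c=h] T) ⋈[h=f] S)) → 1

== RESULT ==
w | g | e | z | h
p | 5 | 9 | t | 6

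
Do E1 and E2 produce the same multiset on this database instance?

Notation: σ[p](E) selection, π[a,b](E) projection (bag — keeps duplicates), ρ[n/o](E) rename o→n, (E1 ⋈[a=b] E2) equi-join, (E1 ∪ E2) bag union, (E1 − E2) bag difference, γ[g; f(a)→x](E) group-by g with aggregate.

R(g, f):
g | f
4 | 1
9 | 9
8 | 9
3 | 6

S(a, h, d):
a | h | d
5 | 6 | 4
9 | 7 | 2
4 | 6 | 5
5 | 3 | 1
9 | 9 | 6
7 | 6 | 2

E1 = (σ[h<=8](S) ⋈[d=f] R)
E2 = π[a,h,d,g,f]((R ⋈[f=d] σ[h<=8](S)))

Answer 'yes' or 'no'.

E1 stepwise |·|:
  S → 6
  σ[h<=8](S) → 5
  R → 4
  (σ[h<=8](S) ⋈[d=f] R) → 1
E2 stepwise |·|:
  R → 4
  S → 6
  σ[h<=8](S) → 5
  (R ⋈[f=d] σ[h<=8](S)) → 1
  π[a,h,d,g,f]((R ⋈[f=d] σ[h<=8](S))) → 1

E1 and E2 produce the same multiset:
a | h | d | g | f
5 | 3 | 1 | 4 | 1

yes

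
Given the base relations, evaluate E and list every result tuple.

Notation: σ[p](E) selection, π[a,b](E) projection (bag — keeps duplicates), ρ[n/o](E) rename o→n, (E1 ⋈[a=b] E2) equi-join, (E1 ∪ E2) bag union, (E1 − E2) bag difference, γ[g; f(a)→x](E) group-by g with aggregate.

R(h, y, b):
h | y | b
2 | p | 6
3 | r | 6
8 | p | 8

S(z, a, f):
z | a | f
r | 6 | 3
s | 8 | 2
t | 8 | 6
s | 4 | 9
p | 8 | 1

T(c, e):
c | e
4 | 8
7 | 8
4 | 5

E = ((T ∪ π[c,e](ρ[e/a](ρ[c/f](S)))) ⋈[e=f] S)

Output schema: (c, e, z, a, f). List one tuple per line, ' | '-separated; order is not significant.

Row counts bottom-up:
  T → 3
  S → 5
  ρ[c/f](S) → 5
  ρ[e/a](ρ[c/f](S)) → 5
  π[c,e](ρ[e/a](ρ[c/f](S))) → 5
  (T ∪ π[c,e](ρ[e/a](ρ[c/f](S)))) → 8
  S → 5
  ((T ∪ π[c,e](ρ[e/a](ρ[c/f](S)))) ⋈[e=f] S) → 1

== RESULT ==
c | e | z | a | f
3 | 6 | t | 8 | 6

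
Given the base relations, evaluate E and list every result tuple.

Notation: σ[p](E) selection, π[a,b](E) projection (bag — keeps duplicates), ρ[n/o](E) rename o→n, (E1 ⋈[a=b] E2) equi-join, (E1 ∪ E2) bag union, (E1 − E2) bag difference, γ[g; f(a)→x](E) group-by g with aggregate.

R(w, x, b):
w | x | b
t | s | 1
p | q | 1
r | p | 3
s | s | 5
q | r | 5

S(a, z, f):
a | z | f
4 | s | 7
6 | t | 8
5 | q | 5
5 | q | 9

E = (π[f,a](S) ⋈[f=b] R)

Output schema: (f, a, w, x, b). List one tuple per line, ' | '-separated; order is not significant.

Subexpression sizes:
  S → 4
  π[f,a](S) → 4
  R → 5
  (π[f,a](S) ⋈[f=b] R) → 2

== RESULT ==
f | a | w | x | b
5 | 5 | q | r | 5
5 | 5 | s | s | 5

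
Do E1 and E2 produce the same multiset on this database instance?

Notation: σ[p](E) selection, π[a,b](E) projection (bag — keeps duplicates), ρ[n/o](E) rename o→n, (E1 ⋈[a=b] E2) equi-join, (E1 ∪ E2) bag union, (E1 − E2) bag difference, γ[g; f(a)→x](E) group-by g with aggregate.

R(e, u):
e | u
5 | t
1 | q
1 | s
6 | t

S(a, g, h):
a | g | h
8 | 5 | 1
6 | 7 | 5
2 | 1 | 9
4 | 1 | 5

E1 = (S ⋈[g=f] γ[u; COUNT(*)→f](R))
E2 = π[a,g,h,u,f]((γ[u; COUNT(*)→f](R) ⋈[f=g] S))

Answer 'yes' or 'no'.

E1 per-node cardinality:
  S → 4
  R → 4
  γ[u; COUNT(*)→f](R) → 3
  (S ⋈[g=f] γ[u; COUNT(*)→f](R)) → 4
E2 per-node cardinality:
  R → 4
  γ[u; COUNT(*)→f](R) → 3
  S → 4
  (γ[u; COUNT(*)→f](R) ⋈[f=g] S) → 4
  π[a,g,h,u,f]((γ[u; COUNT(*)→f](R) ⋈[f=g] S)) → 4

E1 and E2 produce the same multiset:
a | g | h | u | f
2 | 1 | 9 | q | 1
2 | 1 | 9 | s | 1
4 | 1 | 5 | q | 1
4 | 1 | 5 | s | 1

yes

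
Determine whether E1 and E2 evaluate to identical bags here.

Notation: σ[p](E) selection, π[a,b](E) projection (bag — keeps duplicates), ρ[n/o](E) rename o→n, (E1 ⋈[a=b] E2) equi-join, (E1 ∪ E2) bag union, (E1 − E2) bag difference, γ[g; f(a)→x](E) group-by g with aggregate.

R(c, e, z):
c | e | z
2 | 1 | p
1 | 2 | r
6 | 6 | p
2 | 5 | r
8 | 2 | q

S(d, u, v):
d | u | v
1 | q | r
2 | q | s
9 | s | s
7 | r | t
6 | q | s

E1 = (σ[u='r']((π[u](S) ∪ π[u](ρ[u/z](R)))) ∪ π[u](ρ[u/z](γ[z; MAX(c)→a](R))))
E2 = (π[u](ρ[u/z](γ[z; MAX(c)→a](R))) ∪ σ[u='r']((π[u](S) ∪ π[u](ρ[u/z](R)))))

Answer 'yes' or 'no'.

E1 subexpression sizes:
  S → 5
  π[u](S) → 5
  R → 5
  ρ[u/z](R) → 5
  π[u](ρ[u/z](R)) → 5
  (π[u](S) ∪ π[u](ρ[u/z](R))) → 10
  σ[u='r']((π[u](S) ∪ π[u](ρ[u/z](R)))) → 3
  R → 5
  γ[z; MAX(c)→a](R) → 3
  ρ[u/z](γ[z; MAX(c)→a](R)) → 3
  π[u](ρ[u/z](γ[z; MAX(c)→a](R))) → 3
  (σ[u='r']((π[u](S) ∪ π[u](ρ[u/z](R)))) ∪ π[u](ρ[u/z](γ[z; MAX(c)→a](R)))) → 6
E2 subexpression sizes:
  R → 5
  γ[z; MAX(c)→a](R) → 3
  ρ[u/z](γ[z; MAX(c)→a](R)) → 3
  π[u](ρ[u/z](γ[z; MAX(c)→a](R))) → 3
  S → 5
  π[u](S) → 5
  R → 5
  ρ[u/z](R) → 5
  π[u](ρ[u/z](R)) → 5
  (π[u](S) ∪ π[u](ρ[u/z](R))) → 10
  σ[u='r']((π[u](S) ∪ π[u](ρ[u/z](R)))) → 3
  (π[u](ρ[u/z](γ[z; MAX(c)→a](R))) ∪ σ[u='r']((π[u](S) ∪ π[u](ρ[u/z](R))))) → 6

E1 and E2 produce the same multiset:
u
p
q
r
r
r
r

yes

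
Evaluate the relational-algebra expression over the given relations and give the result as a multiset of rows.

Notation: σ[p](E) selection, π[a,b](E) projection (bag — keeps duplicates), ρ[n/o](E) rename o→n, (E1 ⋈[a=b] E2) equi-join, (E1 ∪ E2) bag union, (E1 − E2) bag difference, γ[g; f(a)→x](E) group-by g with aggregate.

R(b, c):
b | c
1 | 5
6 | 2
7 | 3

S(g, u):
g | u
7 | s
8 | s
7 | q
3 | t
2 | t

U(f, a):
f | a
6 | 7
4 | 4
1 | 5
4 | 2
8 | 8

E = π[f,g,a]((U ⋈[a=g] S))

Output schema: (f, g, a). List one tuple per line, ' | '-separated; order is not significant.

Per-node cardinality:
  U → 5
  S → 5
  (U ⋈[a=g] S) → 4
  π[f,g,a]((U ⋈[a=g] S)) → 4

== RESULT ==
f | g | a
4 | 2 | 2
6 | 7 | 7
6 | 7 | 7
8 | 8 | 8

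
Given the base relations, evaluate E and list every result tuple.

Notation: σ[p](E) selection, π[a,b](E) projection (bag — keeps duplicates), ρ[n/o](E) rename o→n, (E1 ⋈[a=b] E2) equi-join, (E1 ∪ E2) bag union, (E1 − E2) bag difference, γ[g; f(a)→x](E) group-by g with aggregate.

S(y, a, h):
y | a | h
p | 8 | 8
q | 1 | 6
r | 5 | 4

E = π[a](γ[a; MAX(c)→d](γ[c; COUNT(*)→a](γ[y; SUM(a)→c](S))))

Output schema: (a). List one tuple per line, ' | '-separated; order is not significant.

Row counts bottom-up:
  S → 3
  γ[y; SUM(a)→c](S) → 3
  γ[c; COUNT(*)→a](γ[y; SUM(a)→c](S)) → 3
  γ[a; MAX(c)→d](γ[c; COUNT(*)→a](γ[y; SUM(a)→c](S))) → 1
  π[a](γ[a; MAX(c)→d](γ[c; COUNT(*)→a](γ[y; SUM(a)→c](S)))) → 1

== RESULT ==
a
1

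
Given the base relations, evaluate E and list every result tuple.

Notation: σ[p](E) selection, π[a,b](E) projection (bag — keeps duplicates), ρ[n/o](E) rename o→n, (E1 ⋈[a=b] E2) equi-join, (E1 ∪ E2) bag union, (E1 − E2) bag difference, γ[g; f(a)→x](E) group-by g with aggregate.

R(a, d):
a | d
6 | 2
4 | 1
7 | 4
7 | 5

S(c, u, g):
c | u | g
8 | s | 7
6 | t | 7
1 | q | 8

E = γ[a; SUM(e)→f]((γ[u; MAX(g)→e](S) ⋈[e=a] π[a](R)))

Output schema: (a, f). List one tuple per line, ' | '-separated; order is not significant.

Stepwise |·|:
  S → 3
  γ[u; MAX(g)→e](S) → 3
  R → 4
  π[a](R) → 4
  (γ[u; MAX(g)→e](S) ⋈[e=a] π[a](R)) → 4
  γ[a; SUM(e)→f]((γ[u; MAX(g)→e](S) ⋈[e=a] π[a](R))) → 1

== RESULT ==
a | f
7 | 28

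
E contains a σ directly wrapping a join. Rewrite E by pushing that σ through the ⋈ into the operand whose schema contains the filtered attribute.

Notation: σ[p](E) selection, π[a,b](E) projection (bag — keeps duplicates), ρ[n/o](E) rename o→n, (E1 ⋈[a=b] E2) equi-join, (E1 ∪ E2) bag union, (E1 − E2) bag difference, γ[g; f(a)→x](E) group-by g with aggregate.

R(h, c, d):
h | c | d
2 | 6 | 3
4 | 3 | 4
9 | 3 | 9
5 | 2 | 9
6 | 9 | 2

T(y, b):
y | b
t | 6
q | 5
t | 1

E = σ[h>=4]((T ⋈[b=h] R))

σ filters on h, owned by the right side.
E' = (T ⋈[b=h] σ[h>=4](R))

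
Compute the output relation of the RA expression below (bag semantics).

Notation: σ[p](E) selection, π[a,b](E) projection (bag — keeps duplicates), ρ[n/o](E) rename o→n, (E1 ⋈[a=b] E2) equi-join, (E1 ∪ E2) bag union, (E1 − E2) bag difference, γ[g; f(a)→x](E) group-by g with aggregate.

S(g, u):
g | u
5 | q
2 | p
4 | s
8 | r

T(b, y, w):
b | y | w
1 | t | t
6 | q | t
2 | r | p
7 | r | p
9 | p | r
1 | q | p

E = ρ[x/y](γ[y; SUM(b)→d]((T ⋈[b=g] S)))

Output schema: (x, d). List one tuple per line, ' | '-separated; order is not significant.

Subexpression sizes:
  T → 6
  S → 4
  (T ⋈[b=g] S) → 1
  γ[y; SUM(b)→d]((T ⋈[b=g] S)) → 1
  ρ[x/y](γ[y; SUM(b)→d]((T ⋈[b=g] S))) → 1

== RESULT ==
x | d
r | 2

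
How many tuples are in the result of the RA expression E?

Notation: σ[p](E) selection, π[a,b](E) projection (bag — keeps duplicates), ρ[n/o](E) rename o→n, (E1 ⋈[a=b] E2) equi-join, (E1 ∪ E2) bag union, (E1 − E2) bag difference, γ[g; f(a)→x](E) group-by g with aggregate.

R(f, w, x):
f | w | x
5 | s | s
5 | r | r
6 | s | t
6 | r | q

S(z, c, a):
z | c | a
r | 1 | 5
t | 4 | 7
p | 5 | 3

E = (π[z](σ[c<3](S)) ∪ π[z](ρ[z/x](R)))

Per-node cardinality:
  S → 3
  σ[c<3](S) → 1
  π[z](σ[c<3](S)) → 1
  R → 4
  ρ[z/x](R) → 4
  π[z](ρ[z/x](R)) → 4
  (π[z](σ[c<3](S)) ∪ π[z](ρ[z/x](R))) → 5

|E| = 5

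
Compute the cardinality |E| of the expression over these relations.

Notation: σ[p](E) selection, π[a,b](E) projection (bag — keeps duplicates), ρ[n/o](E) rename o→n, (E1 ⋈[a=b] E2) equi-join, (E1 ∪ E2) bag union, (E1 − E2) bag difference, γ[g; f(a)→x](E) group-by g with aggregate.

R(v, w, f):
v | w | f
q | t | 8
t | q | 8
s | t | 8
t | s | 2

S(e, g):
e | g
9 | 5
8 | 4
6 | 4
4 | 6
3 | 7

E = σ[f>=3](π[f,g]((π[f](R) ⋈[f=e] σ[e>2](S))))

Stepwise |·|:
  R → 4
  π[f](R) → 4
  S → 5
  σ[e>2](S) → 5
  (π[f](R) ⋈[f=e] σ[e>2](S)) → 3
  π[f,g]((π[f](R) ⋈[f=e] σ[e>2](S))) → 3
  σ[f>=3](π[f,g]((π[f](R) ⋈[f=e] σ[e>2](S)))) → 3

|E| = 3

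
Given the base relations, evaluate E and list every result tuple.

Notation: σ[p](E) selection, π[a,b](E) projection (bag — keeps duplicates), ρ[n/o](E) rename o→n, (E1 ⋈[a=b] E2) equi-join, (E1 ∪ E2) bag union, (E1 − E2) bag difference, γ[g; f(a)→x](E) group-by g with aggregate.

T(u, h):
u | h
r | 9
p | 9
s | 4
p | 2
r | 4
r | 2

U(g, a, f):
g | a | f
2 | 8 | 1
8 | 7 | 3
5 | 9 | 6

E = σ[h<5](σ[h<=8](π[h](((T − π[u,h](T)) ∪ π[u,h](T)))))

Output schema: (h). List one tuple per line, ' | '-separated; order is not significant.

Per-node cardinality:
  T → 6
  T → 6
  π[u,h](T) → 6
  (T − π[u,h](T)) → 0
  T → 6
  π[u,h](T) → 6
  ((T − π[u,h](T)) ∪ π[u,h](T)) → 6
  π[h](((T − π[u,h](T)) ∪ π[u,h](T))) → 6
  σ[h<=8](π[h](((T − π[u,h](T)) ∪ π[u,h](T)))) → 4
  σ[h<5](σ[h<=8](π[h](((T − π[u,h](T)) ∪ π[u,h](T))))) → 4

== RESULT ==
h
2
2
4
4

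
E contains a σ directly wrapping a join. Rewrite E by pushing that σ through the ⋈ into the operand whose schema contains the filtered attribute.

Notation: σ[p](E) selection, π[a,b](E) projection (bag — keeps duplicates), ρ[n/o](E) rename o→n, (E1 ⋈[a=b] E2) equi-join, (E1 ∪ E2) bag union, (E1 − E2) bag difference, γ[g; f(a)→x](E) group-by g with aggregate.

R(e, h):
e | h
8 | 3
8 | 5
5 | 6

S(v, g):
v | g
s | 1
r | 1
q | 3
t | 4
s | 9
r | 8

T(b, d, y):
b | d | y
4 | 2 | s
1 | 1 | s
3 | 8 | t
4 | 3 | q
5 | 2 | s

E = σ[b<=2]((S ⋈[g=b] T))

σ filters on b, owned by the right side.
E' = (S ⋈[g=b] σ[b<=2](T))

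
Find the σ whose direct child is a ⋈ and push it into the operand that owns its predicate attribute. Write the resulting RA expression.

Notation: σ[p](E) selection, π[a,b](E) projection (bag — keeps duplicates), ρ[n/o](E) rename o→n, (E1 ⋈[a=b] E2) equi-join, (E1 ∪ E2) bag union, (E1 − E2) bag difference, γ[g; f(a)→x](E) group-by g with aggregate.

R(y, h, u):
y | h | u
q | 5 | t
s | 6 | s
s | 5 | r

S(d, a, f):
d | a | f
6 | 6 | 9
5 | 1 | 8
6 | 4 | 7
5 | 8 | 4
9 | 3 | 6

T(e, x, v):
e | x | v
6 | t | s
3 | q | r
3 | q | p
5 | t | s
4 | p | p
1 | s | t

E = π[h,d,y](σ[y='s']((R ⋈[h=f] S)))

σ filters on y, owned by the left side.
E' = π[h,d,y]((σ[y='s'](R) ⋈[h=f] S))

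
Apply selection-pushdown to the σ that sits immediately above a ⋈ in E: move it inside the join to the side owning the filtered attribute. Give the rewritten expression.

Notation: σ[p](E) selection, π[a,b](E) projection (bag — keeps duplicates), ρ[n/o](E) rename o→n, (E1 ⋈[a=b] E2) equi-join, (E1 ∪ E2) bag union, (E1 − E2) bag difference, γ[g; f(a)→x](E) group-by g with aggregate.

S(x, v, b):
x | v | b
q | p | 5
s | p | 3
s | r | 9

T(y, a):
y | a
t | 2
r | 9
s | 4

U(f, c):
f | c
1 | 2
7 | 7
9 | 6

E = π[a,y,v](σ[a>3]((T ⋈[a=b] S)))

σ filters on a, owned by the left side.
E' = π[a,y,v]((σ[a>3](T) ⋈[a=b] S))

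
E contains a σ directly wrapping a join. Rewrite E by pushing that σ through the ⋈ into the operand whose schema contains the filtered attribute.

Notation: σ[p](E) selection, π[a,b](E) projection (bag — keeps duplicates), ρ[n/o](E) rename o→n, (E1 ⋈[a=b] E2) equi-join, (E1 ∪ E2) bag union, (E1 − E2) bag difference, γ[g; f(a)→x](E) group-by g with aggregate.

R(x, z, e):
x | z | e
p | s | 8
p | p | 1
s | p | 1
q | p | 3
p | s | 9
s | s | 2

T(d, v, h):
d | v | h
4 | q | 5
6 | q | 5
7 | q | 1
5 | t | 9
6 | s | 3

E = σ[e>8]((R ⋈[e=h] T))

σ filters on e, owned by the left side.
E' = (σ[e>8](R) ⋈[e=h] T)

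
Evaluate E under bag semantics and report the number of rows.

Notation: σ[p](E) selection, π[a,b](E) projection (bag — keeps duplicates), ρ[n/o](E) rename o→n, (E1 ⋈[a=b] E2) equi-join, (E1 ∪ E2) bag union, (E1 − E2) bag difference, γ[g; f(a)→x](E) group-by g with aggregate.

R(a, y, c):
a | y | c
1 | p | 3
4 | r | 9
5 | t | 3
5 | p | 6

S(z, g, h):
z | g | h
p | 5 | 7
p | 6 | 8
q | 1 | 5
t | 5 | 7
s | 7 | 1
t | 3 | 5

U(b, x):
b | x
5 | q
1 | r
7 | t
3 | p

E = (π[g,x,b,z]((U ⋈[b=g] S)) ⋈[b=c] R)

Subexpression sizes:
  U → 4
  S → 6
  (U ⋈[b=g] S) → 5
  π[g,x,b,z]((U ⋈[b=g] S)) → 5
  R → 4
  (π[g,x,b,z]((U ⋈[b=g] S)) ⋈[b=c] R) → 2

|E| = 2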